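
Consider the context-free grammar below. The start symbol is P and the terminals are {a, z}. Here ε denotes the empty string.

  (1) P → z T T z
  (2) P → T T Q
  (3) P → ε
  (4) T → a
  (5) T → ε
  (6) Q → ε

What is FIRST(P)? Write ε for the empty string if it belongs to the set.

{ε, a, z}

FIRST(T): from T→a we get {a}; from T→ε we get {ε}. So FIRST(T) = {ε, a}.
FIRST(Q): from Q→ε we get {ε}. So FIRST(Q) = {ε}.
FIRST(P): from P→z T T z we get {z}; from P→T T Q we get {ε, a}; from P→ε we get {ε}. So FIRST(P) = {ε, a, z}.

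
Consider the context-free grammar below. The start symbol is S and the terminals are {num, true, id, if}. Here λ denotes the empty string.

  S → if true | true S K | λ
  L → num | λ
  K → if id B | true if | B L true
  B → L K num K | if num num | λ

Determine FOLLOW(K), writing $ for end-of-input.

FIRST(S): from S→if true we get {if}; from S→true S K we get {true}; from S→λ we get {λ}. So FIRST(S) = {λ, if, true}.
FIRST(L): from L→num we get {num}; from L→λ we get {λ}. So FIRST(L) = {λ, num}.
FIRST(K): from K→if id B we get {if}; from K→true if we get {true}; from K→B L true we get {if, num, true}. So FIRST(K) = {if, num, true}.
FIRST(B): from B→L K num K we get {if, num, true}; from B→if num num we get {if}; from B→λ we get {λ}. So FIRST(B) = {λ, if, num, true}.
FOLLOW(S) includes $ since S is the start symbol.
FOLLOW(S): in S→true S K, S is followed by K with FIRST {if, num, true}. Thus FOLLOW(S) = {$, if, num, true}.
FOLLOW(L): in K→B L true, L is followed by true with FIRST {true}; in B→L K num K, L is followed by K num K with FIRST {if, num, true}. Thus FOLLOW(L) = {if, num, true}.
FOLLOW(K): in S→true S K, the suffix after K is empty, so FOLLOW(K) ⊇ FOLLOW(S) = {$, if, num, true}; in B→L K num K (occurrence 1), K is followed by num K with FIRST {num}; in B→L K num K (occurrence 2), the suffix after K is empty, so FOLLOW(K) ⊇ FOLLOW(B) = {$, if, num, true}. Thus FOLLOW(K) = {$, if, num, true}.
FOLLOW(B): in K→if id B, the suffix after B is empty, so FOLLOW(B) ⊇ FOLLOW(K) = {$, if, num, true}; in K→B L true, B is followed by L true with FIRST {num, true}. Thus FOLLOW(B) = {$, if, num, true}.

{$, if, num, true}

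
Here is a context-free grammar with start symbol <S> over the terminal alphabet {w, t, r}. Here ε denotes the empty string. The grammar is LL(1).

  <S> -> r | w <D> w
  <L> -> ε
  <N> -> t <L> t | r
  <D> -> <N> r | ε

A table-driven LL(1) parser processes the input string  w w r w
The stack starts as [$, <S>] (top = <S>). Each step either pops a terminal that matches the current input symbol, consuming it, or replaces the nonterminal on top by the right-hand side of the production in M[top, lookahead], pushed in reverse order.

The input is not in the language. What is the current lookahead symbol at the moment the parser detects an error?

r

step 1: stack=$ <S>  input=w w r w $  — expand <S> -> w <D> w
step 2: stack=$ w <D> w  input=w w r w $  — match w
step 3: stack=$ w <D>  input=w r w $  — expand <D> -> ε
step 4: stack=$ w  input=w r w $  — match w
step 5: stack=$  input=r w $  — error: stack empty but input remains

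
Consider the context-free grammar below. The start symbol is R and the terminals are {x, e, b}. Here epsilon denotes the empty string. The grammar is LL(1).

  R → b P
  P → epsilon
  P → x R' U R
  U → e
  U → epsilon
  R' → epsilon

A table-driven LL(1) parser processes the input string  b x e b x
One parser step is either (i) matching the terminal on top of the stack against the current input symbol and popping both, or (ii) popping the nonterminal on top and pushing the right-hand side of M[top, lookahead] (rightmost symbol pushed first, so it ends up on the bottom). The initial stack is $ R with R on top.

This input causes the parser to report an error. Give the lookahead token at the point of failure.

$

step 1: stack=$ R  input=b x e b x $  — expand R → b P
step 2: stack=$ P b  input=b x e b x $  — match b
step 3: stack=$ P  input=x e b x $  — expand P → x R' U R
step 4: stack=$ R U R' x  input=x e b x $  — match x
step 5: stack=$ R U R'  input=e b x $  — expand R' → epsilon
step 6: stack=$ R U  input=e b x $  — expand U → e
step 7: stack=$ R e  input=e b x $  — match e
step 8: stack=$ R  input=b x $  — expand R → b P
step 9: stack=$ P b  input=b x $  — match b
step 10: stack=$ P  input=x $  — expand P → x R' U R
step 11: stack=$ R U R' x  input=x $  — match x
step 12: stack=$ R U R'  input=$  — error: M[R', $] is empty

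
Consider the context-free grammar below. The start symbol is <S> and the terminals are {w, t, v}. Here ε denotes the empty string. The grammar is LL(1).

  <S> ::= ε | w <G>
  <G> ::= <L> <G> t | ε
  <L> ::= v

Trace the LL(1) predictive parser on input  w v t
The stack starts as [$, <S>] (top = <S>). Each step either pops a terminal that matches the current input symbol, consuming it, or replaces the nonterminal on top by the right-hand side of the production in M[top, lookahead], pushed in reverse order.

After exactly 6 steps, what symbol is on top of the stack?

t

step 1: stack=$ <S>  input=w v t $  — expand <S> ::= w <G>
step 2: stack=$ <G> w  input=w v t $  — match w
step 3: stack=$ <G>  input=v t $  — expand <G> ::= <L> <G> t
step 4: stack=$ t <G> <L>  input=v t $  — expand <L> ::= v
step 5: stack=$ t <G> v  input=v t $  — match v
step 6: stack=$ t <G>  input=t $  — expand <G> ::= ε
Stack after step 6: $ t (top = t).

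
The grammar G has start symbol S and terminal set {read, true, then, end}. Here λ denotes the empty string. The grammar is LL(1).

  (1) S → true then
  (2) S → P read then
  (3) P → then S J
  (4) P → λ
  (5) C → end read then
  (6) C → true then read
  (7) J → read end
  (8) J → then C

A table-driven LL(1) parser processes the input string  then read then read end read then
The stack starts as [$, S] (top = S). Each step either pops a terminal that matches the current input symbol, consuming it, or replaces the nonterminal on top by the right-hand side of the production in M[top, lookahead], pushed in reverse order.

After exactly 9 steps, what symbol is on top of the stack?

end

     Stack                      Input                                Action
  1  $ S                        then read then read end read then $  expand S → P read then
  2  $ then read P              then read then read end read then $  expand P → then S J
  3  $ then read J S then       then read then read end read then $  match then
  4  $ then read J S            read then read end read then $       expand S → P read then
  5  $ then read J then read P  read then read end read then $       expand P → λ
  6  $ then read J then read    read then read end read then $       match read
  7  $ then read J then         then read end read then $            match then
  8  $ then read J              read end read then $                 expand J → read end
  9  $ then read end read       read end read then $                 match read
Stack after step 9: $ then read end (top = end).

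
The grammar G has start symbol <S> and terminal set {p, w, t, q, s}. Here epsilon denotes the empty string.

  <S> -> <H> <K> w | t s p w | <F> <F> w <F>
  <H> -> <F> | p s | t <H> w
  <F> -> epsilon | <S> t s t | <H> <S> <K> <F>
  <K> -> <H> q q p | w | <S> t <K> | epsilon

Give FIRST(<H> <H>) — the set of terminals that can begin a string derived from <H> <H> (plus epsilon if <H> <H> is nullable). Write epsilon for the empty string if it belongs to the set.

FIRST(<S>): from <S>-><H> <K> w we get {p, q, t, w}; from <S>->t s p w we get {t}; from <S>-><F> <F> w <F> we get {p, q, t, w}. So FIRST(<S>) = {p, q, t, w}.
FIRST(<H>): from <H>-><F> we get {epsilon, p, q, t, w}; from <H>->p s we get {p}; from <H>->t <H> w we get {t}. So FIRST(<H>) = {epsilon, p, q, t, w}.
FIRST(<F>): from <F>->epsilon we get {epsilon}; from <F>-><S> t s t we get {p, q, t, w}; from <F>-><H> <S> <K> <F> we get {p, q, t, w}. So FIRST(<F>) = {epsilon, p, q, t, w}.
FIRST(<K>): from <K>-><H> q q p we get {p, q, t, w}; from <K>->w we get {w}; from <K>-><S> t <K> we get {p, q, t, w}; from <K>->epsilon we get {epsilon}. So FIRST(<K>) = {epsilon, p, q, t, w}.
FIRST(<H> <H>): take FIRST of each symbol in turn, carrying on past any symbol whose FIRST contains epsilon; result {epsilon, p, q, t, w}.

{epsilon, p, q, t, w}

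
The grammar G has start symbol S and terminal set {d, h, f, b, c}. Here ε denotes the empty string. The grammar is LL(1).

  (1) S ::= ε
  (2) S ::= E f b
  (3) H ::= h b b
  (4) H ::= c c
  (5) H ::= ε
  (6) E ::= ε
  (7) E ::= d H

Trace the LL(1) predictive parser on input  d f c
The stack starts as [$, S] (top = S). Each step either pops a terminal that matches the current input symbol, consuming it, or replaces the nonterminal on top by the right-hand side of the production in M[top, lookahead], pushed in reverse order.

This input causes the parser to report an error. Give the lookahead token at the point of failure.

step 1: stack=$ S  input=d f c $  — expand S ::= E f b
step 2: stack=$ b f E  input=d f c $  — expand E ::= d H
step 3: stack=$ b f H d  input=d f c $  — match d
step 4: stack=$ b f H  input=f c $  — expand H ::= ε
step 5: stack=$ b f  input=f c $  — match f
step 6: stack=$ b  input=c $  — error: top is terminal b but lookahead is c

c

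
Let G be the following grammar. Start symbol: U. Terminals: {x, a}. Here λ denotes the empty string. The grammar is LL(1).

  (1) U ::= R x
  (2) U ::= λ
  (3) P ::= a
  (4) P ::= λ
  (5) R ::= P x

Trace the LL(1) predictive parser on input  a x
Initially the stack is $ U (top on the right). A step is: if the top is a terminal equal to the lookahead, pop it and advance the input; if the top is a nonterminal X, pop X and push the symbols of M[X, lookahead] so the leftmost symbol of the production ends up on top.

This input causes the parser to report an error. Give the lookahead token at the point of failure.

step 1: stack=$ U  input=a x $  — expand U ::= R x
step 2: stack=$ x R  input=a x $  — expand R ::= P x
step 3: stack=$ x x P  input=a x $  — expand P ::= a
step 4: stack=$ x x a  input=a x $  — match a
step 5: stack=$ x x  input=x $  — match x
step 6: stack=$ x  input=$  — error: top is terminal x but lookahead is $

$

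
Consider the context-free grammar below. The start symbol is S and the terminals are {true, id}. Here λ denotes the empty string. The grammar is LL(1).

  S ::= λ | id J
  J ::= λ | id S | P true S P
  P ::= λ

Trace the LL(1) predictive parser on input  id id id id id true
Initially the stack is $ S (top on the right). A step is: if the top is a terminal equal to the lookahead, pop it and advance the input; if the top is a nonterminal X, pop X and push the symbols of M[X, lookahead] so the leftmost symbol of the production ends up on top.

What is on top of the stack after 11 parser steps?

step 1: stack=$ S  input=id id id id id true $  — expand S ::= id J
step 2: stack=$ J id  input=id id id id id true $  — match id
step 3: stack=$ J  input=id id id id true $  — expand J ::= id S
step 4: stack=$ S id  input=id id id id true $  — match id
step 5: stack=$ S  input=id id id true $  — expand S ::= id J
step 6: stack=$ J id  input=id id id true $  — match id
step 7: stack=$ J  input=id id true $  — expand J ::= id S
step 8: stack=$ S id  input=id id true $  — match id
step 9: stack=$ S  input=id true $  — expand S ::= id J
step 10: stack=$ J id  input=id true $  — match id
step 11: stack=$ J  input=true $  — expand J ::= P true S P
Stack after step 11: $ P S true P (top = P).

P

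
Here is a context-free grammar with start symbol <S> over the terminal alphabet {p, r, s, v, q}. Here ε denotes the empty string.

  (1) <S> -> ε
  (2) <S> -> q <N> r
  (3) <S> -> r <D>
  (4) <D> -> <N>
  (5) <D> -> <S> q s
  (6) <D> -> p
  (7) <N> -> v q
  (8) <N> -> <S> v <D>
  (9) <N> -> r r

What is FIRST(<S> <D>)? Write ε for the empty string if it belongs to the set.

FIRST(<S>): from <S>->ε we get {ε}; from <S>->q <N> r we get {q}; from <S>->r <D> we get {r}. So FIRST(<S>) = {ε, q, r}.
FIRST(<N>): from <N>->v q we get {v}; from <N>-><S> v <D> we get {q, r, v}; from <N>->r r we get {r}. So FIRST(<N>) = {q, r, v}.
FIRST(<D>): from <D>-><N> we get {q, r, v}; from <D>-><S> q s we get {q, r}; from <D>->p we get {p}. So FIRST(<D>) = {p, q, r, v}.
FIRST(<S> <D>): take FIRST of each symbol in turn, carrying on past any symbol whose FIRST contains ε; result {p, q, r, v}.

{p, q, r, v}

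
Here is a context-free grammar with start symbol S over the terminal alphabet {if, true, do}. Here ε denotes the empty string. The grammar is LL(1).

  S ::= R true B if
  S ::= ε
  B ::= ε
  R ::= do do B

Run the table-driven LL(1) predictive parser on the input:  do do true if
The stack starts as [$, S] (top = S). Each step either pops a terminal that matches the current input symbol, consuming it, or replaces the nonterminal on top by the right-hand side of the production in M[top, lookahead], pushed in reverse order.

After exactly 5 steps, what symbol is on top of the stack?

step 1: stack=$ S  input=do do true if $  — expand S ::= R true B if
step 2: stack=$ if B true R  input=do do true if $  — expand R ::= do do B
step 3: stack=$ if B true B do do  input=do do true if $  — match do
step 4: stack=$ if B true B do  input=do true if $  — match do
step 5: stack=$ if B true B  input=true if $  — expand B ::= ε
Stack after step 5: $ if B true (top = true).

true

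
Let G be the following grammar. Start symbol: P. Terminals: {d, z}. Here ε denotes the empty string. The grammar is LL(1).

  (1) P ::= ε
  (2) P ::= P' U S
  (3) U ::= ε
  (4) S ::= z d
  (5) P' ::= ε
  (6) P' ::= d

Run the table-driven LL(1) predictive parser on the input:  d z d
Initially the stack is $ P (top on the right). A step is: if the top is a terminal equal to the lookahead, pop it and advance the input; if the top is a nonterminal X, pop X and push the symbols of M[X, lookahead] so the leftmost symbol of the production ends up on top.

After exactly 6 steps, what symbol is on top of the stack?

d

     Stack     Input    Action
  1  $ P       d z d $  expand P ::= P' U S
  2  $ S U P'  d z d $  expand P' ::= d
  3  $ S U d   d z d $  match d
  4  $ S U     z d $    expand U ::= ε
  5  $ S       z d $    expand S ::= z d
  6  $ d z     z d $    match z
Stack after step 6: $ d (top = d).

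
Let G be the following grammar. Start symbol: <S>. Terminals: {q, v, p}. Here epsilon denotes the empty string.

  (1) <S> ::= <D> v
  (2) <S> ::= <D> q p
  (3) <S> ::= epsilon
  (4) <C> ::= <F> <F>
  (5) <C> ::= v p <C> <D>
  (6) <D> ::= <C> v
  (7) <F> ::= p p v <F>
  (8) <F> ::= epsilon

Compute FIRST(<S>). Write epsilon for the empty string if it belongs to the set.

FIRST(<F>) = {epsilon, p}
FIRST(<C>) = {epsilon, p, v}  (via <F> <F>)
FIRST(<D>) = {p, v}  (via <C> v)
FIRST(<S>) = {epsilon, p, v}  (via <D> v, <D> q p)

{epsilon, p, v}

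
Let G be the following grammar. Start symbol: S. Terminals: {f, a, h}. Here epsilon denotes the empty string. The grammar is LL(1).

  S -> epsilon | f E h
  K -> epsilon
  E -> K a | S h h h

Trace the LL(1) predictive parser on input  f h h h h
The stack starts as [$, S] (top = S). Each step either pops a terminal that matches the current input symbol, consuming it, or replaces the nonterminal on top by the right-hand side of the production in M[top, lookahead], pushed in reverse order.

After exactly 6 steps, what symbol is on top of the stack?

     Stack        Input        Action
  1  $ S          f h h h h $  expand S -> f E h
  2  $ h E f      f h h h h $  match f
  3  $ h E        h h h h $    expand E -> S h h h
  4  $ h h h h S  h h h h $    expand S -> epsilon
  5  $ h h h h    h h h h $    match h
  6  $ h h h      h h h $      match h
Stack after step 6: $ h h (top = h).

h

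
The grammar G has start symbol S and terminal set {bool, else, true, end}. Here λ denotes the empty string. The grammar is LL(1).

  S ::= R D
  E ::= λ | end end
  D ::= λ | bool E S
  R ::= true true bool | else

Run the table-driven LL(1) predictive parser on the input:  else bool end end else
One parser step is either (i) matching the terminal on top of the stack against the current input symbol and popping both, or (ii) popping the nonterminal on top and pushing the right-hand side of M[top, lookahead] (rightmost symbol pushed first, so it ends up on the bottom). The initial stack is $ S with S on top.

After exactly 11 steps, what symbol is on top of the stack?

      Stack        Input                     Action
   1  $ S          else bool end end else $  expand S ::= R D
   2  $ D R        else bool end end else $  expand R ::= else
   3  $ D else     else bool end end else $  match else
   4  $ D          bool end end else $       expand D ::= bool E S
   5  $ S E bool   bool end end else $       match bool
   6  $ S E        end end else $            expand E ::= end end
   7  $ S end end  end end else $            match end
   8  $ S end      end else $                match end
   9  $ S          else $                    expand S ::= R D
  10  $ D R        else $                    expand R ::= else
  11  $ D else     else $                    match else
Stack after step 11: $ D (top = D).

D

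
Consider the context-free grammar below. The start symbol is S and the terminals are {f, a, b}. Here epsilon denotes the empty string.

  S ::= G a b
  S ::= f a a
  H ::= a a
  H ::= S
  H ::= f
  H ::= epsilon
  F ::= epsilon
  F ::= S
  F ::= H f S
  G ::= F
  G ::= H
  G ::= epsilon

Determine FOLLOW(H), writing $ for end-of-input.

FIRST(S) = {a, f}  (via G a b)
FIRST(H) = {epsilon, a, f}  (via S)
FIRST(F) = {epsilon, a, f}  (via S, H f S)
FIRST(G) = {epsilon, a, f}  (via F, H)
FOLLOW(S) includes $ since S is the start symbol.
FOLLOW(G): in S::=G a b, G is followed by a b with FIRST {a}. Thus FOLLOW(G) = {a}.
FOLLOW(H): in F::=H f S, H is followed by f S with FIRST {f}; in G::=H, the suffix after H is empty, so FOLLOW(H) ⊇ FOLLOW(G) = {a}. Thus FOLLOW(H) = {a, f}.
FOLLOW(F): in G::=F, the suffix after F is empty, so FOLLOW(F) ⊇ FOLLOW(G) = {a}. Thus FOLLOW(F) = {a}.
FOLLOW(S): in H::=S, the suffix after S is empty, so FOLLOW(S) ⊇ FOLLOW(H) = {a, f}; in F::=S, the suffix after S is empty, so FOLLOW(S) ⊇ FOLLOW(F) = {a}; in F::=H f S, the suffix after S is empty, so FOLLOW(S) ⊇ FOLLOW(F) = {a}. Thus FOLLOW(S) = {$, a, f}.

{a, f}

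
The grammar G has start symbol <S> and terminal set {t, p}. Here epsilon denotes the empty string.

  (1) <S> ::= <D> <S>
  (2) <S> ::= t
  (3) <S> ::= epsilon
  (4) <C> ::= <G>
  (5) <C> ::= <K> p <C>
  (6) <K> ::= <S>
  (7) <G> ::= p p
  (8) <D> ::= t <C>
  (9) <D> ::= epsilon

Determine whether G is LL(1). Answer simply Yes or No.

No

FIRST(<S>) = {epsilon, t}
FIRST(<C>) = {p, t}
FIRST(<K>) = {epsilon, t}
FIRST(<G>) = {p}
FIRST(<D>) = {epsilon, t}
FOLLOW(<S>) = {$, p}
FOLLOW(<C>) = {$, p, t}
FOLLOW(<K>) = {p}
FOLLOW(<G>) = {$, p, t}
FOLLOW(<D>) = {$, p, t}
Cell M[<C>, p] receives both <C> ::= <G> and <C> ::= <K> p <C> — the grammar is not LL(1).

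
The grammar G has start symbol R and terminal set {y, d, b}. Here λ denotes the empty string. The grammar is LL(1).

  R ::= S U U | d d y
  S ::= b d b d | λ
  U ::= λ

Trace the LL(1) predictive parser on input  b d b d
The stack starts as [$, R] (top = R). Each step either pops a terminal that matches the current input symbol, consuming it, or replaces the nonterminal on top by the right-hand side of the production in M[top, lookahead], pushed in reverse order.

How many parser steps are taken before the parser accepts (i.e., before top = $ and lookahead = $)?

8

     Stack          Input      Action
  1  $ R            b d b d $  expand R ::= S U U
  2  $ U U S        b d b d $  expand S ::= b d b d
  3  $ U U d b d b  b d b d $  match b
  4  $ U U d b d    d b d $    match d
  5  $ U U d b      b d $      match b
  6  $ U U d        d $        match d
  7  $ U U          $          expand U ::= λ
  8  $ U            $          expand U ::= λ
Accept reached after 8 steps.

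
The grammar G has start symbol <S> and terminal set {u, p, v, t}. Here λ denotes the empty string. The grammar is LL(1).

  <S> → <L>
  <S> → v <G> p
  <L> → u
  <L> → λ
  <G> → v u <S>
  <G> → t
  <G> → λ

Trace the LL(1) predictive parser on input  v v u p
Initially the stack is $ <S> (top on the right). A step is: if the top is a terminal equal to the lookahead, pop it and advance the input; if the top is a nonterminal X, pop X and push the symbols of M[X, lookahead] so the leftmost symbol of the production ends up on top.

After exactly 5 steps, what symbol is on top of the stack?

step 1: stack=$ <S>  input=v v u p $  — expand <S> → v <G> p
step 2: stack=$ p <G> v  input=v v u p $  — match v
step 3: stack=$ p <G>  input=v u p $  — expand <G> → v u <S>
step 4: stack=$ p <S> u v  input=v u p $  — match v
step 5: stack=$ p <S> u  input=u p $  — match u
Stack after step 5: $ p <S> (top = <S>).

<S>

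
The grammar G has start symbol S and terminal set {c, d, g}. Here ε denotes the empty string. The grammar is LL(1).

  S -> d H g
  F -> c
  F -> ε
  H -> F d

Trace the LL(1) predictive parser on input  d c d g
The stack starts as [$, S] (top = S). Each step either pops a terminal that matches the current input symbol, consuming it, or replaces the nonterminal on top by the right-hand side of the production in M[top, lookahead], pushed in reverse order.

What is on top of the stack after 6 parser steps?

step 1: stack=$ S  input=d c d g $  — expand S -> d H g
step 2: stack=$ g H d  input=d c d g $  — match d
step 3: stack=$ g H  input=c d g $  — expand H -> F d
step 4: stack=$ g d F  input=c d g $  — expand F -> c
step 5: stack=$ g d c  input=c d g $  — match c
step 6: stack=$ g d  input=d g $  — match d
Stack after step 6: $ g (top = g).

g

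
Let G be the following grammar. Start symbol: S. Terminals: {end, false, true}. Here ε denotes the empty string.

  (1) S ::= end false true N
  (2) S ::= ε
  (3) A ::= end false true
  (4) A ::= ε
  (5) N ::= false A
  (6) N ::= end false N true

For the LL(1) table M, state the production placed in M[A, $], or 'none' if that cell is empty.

A ::= ε

FIRST(S): from S::=end false true N we get {end}; from S::=ε we get {ε}. So FIRST(S) = {ε, end}.
FIRST(A): from A::=end false true we get {end}; from A::=ε we get {ε}. So FIRST(A) = {ε, end}.
FIRST(N): from N::=false A we get {false}; from N::=end false N true we get {end}. So FIRST(N) = {end, false}.
FOLLOW(S) includes $ since S is the start symbol.
FOLLOW(N): in S::=end false true N, the suffix after N is empty, so FOLLOW(N) ⊇ FOLLOW(S) = {$}; in N::=end false N true, N is followed by true with FIRST {true}. Thus FOLLOW(N) = {$, true}.
FOLLOW(A): in N::=false A, the suffix after A is empty, so FOLLOW(A) ⊇ FOLLOW(N) = {$, true}. Thus FOLLOW(A) = {$, true}.
For A ::= end false true: FIRST(end false true) = {end}, so it goes in M[A, t] for t ∈ {end}.
For A ::= ε: FIRST(ε) = {ε}, so it goes in M[A, t] for t ∈ {}; since ε ∈ FIRST, also for every t ∈ FOLLOW(A) = {$, true}.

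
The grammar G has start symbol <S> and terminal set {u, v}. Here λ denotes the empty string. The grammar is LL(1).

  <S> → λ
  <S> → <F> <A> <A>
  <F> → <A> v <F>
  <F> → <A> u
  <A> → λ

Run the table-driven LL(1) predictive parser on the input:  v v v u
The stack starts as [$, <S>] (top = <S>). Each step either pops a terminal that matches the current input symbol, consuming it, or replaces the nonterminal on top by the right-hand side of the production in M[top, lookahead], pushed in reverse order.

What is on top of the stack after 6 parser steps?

     Stack                Input      Action
  1  $ <S>                v v v u $  expand <S> → <F> <A> <A>
  2  $ <A> <A> <F>        v v v u $  expand <F> → <A> v <F>
  3  $ <A> <A> <F> v <A>  v v v u $  expand <A> → λ
  4  $ <A> <A> <F> v      v v v u $  match v
  5  $ <A> <A> <F>        v v u $    expand <F> → <A> v <F>
  6  $ <A> <A> <F> v <A>  v v u $    expand <A> → λ
Stack after step 6: $ <A> <A> <F> v (top = v).

v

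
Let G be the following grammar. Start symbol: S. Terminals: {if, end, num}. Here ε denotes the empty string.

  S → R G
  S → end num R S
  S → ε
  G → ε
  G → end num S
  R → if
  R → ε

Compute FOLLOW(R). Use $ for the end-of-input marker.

FIRST(G): from G→ε we get {ε}; from G→end num S we get {end}. So FIRST(G) = {ε, end}.
FIRST(R): from R→if we get {if}; from R→ε we get {ε}. So FIRST(R) = {ε, if}.
FIRST(S): from S→R G we get {ε, end, if}; from S→end num R S we get {end}; from S→ε we get {ε}. So FIRST(S) = {ε, end, if}.
FOLLOW(S) includes $ since S is the start symbol.
FOLLOW(S): in S→end num R S, the suffix after S is empty (adds nothing new); in G→end num S, the suffix after S is empty, so FOLLOW(S) ⊇ FOLLOW(G) = {$}. Thus FOLLOW(S) = {$}.
FOLLOW(G): in S→R G, the suffix after G is empty, so FOLLOW(G) ⊇ FOLLOW(S) = {$}. Thus FOLLOW(G) = {$}.
FOLLOW(R): in S→R G, R is followed by G with FIRST {ε, end}; in S→R G, the suffix after R is nullable, so FOLLOW(R) ⊇ FOLLOW(S) = {$}; in S→end num R S, R is followed by S with FIRST {ε, end, if}; in S→end num R S, the suffix after R is nullable, so FOLLOW(R) ⊇ FOLLOW(S) = {$}. Thus FOLLOW(R) = {$, end, if}.

{$, end, if}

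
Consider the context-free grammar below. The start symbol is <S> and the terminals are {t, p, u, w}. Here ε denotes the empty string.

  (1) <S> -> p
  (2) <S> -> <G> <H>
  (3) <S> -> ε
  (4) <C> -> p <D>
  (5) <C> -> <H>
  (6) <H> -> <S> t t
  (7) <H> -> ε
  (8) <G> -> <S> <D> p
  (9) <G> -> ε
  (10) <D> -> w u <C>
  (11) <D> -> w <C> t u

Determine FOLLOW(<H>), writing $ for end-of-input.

{$, p, t, w}

FIRST(<D>): from <D>->w u <C> we get {w}; from <D>->w <C> t u we get {w}. So FIRST(<D>) = {w}.
FIRST(<S>): from <S>->p we get {p}; from <S>-><G> <H> we get {ε, p, t, w}; from <S>->ε we get {ε}. So FIRST(<S>) = {ε, p, t, w}.
FIRST(<H>): from <H>-><S> t t we get {p, t, w}; from <H>->ε we get {ε}. So FIRST(<H>) = {ε, p, t, w}.
FIRST(<G>): from <G>-><S> <D> p we get {p, t, w}; from <G>->ε we get {ε}. So FIRST(<G>) = {ε, p, t, w}.
FIRST(<C>): from <C>->p <D> we get {p}; from <C>-><H> we get {ε, p, t, w}. So FIRST(<C>) = {ε, p, t, w}.
FOLLOW(<S>) includes $ since <S> is the start symbol.
FOLLOW(<S>): in <H>-><S> t t, <S> is followed by t t with FIRST {t}; in <G>-><S> <D> p, <S> is followed by <D> p with FIRST {w}. Thus FOLLOW(<S>) = {$, t, w}.
FOLLOW(<G>): in <S>-><G> <H>, <G> is followed by <H> with FIRST {ε, p, t, w}; in <S>-><G> <H>, the suffix after <G> is nullable, so FOLLOW(<G>) ⊇ FOLLOW(<S>) = {$, t, w}. Thus FOLLOW(<G>) = {$, p, t, w}.
FOLLOW(<C>): in <D>->w u <C>, the suffix after <C> is empty, so FOLLOW(<C>) ⊇ FOLLOW(<D>) = {p, t}; in <D>->w <C> t u, <C> is followed by t u with FIRST {t}. Thus FOLLOW(<C>) = {p, t}.
FOLLOW(<H>): in <S>-><G> <H>, the suffix after <H> is empty, so FOLLOW(<H>) ⊇ FOLLOW(<S>) = {$, t, w}; in <C>-><H>, the suffix after <H> is empty, so FOLLOW(<H>) ⊇ FOLLOW(<C>) = {p, t}. Thus FOLLOW(<H>) = {$, p, t, w}.
FOLLOW(<D>): in <C>->p <D>, the suffix after <D> is empty, so FOLLOW(<D>) ⊇ FOLLOW(<C>) = {p, t}; in <G>-><S> <D> p, <D> is followed by p with FIRST {p}. Thus FOLLOW(<D>) = {p, t}.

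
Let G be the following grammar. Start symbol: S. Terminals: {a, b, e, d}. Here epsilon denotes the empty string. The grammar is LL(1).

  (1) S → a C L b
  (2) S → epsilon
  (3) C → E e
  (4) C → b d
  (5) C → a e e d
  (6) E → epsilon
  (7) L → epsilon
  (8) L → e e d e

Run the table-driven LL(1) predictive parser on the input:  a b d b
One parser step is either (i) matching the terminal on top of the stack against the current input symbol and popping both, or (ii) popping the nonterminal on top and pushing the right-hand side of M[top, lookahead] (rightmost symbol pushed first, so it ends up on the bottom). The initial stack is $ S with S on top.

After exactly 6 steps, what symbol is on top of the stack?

b

step 1: stack=$ S  input=a b d b $  — expand S → a C L b
step 2: stack=$ b L C a  input=a b d b $  — match a
step 3: stack=$ b L C  input=b d b $  — expand C → b d
step 4: stack=$ b L d b  input=b d b $  — match b
step 5: stack=$ b L d  input=d b $  — match d
step 6: stack=$ b L  input=b $  — expand L → epsilon
Stack after step 6: $ b (top = b).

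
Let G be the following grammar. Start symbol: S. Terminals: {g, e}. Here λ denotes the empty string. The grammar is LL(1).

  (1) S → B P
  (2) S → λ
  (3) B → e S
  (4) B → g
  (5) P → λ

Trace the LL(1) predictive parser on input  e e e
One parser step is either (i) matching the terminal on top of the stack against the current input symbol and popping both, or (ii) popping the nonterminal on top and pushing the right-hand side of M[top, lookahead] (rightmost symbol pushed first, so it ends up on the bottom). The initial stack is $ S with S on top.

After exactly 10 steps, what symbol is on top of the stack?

step 1: stack=$ S  input=e e e $  — expand S → B P
step 2: stack=$ P B  input=e e e $  — expand B → e S
step 3: stack=$ P S e  input=e e e $  — match e
step 4: stack=$ P S  input=e e $  — expand S → B P
step 5: stack=$ P P B  input=e e $  — expand B → e S
step 6: stack=$ P P S e  input=e e $  — match e
step 7: stack=$ P P S  input=e $  — expand S → B P
step 8: stack=$ P P P B  input=e $  — expand B → e S
step 9: stack=$ P P P S e  input=e $  — match e
step 10: stack=$ P P P S  input=$  — expand S → λ
Stack after step 10: $ P P P (top = P).

P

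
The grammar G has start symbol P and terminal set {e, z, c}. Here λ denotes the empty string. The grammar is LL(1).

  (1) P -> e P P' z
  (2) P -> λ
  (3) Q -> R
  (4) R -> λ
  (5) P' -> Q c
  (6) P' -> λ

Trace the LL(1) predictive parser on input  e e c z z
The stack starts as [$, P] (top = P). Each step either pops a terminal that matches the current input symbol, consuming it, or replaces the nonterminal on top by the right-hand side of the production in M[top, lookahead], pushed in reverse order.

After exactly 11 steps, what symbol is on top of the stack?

z

step 1: stack=$ P  input=e e c z z $  — expand P -> e P P' z
step 2: stack=$ z P' P e  input=e e c z z $  — match e
step 3: stack=$ z P' P  input=e c z z $  — expand P -> e P P' z
step 4: stack=$ z P' z P' P e  input=e c z z $  — match e
step 5: stack=$ z P' z P' P  input=c z z $  — expand P -> λ
step 6: stack=$ z P' z P'  input=c z z $  — expand P' -> Q c
step 7: stack=$ z P' z c Q  input=c z z $  — expand Q -> R
step 8: stack=$ z P' z c R  input=c z z $  — expand R -> λ
step 9: stack=$ z P' z c  input=c z z $  — match c
step 10: stack=$ z P' z  input=z z $  — match z
step 11: stack=$ z P'  input=z $  — expand P' -> λ
Stack after step 11: $ z (top = z).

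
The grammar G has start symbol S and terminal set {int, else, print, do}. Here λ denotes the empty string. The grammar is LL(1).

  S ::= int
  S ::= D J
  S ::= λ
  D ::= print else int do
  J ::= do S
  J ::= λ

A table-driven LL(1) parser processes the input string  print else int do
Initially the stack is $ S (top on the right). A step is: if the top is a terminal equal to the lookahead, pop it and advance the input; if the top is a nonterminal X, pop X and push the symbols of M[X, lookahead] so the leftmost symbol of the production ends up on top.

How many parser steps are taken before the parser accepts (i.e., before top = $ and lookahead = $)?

step 1: stack=$ S  input=print else int do $  — expand S ::= D J
step 2: stack=$ J D  input=print else int do $  — expand D ::= print else int do
step 3: stack=$ J do int else print  input=print else int do $  — match print
step 4: stack=$ J do int else  input=else int do $  — match else
step 5: stack=$ J do int  input=int do $  — match int
step 6: stack=$ J do  input=do $  — match do
step 7: stack=$ J  input=$  — expand J ::= λ
Accept reached after 7 steps.

7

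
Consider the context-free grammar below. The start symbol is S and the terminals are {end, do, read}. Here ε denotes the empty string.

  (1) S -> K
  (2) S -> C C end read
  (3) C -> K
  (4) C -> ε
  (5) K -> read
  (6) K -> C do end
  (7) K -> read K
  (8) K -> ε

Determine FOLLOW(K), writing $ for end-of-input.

FIRST(S) = {ε, do, end, read}  (via K, C C end read)
FIRST(C) = {ε, do, read}  (via K)
FIRST(K) = {ε, do, read}  (via C do end)
FOLLOW(S) includes $ since S is the start symbol.
FOLLOW(S): S appears on no right-hand side. Thus FOLLOW(S) = {$}.
FOLLOW(C): in S->C C end read (occurrence 1), C is followed by C end read with FIRST {do, end, read}; in S->C C end read (occurrence 2), C is followed by end read with FIRST {end}; in K->C do end, C is followed by do end with FIRST {do}. Thus FOLLOW(C) = {do, end, read}.
FOLLOW(K): in S->K, the suffix after K is empty, so FOLLOW(K) ⊇ FOLLOW(S) = {$}; in C->K, the suffix after K is empty, so FOLLOW(K) ⊇ FOLLOW(C) = {do, end, read}; in K->read K, the suffix after K is empty (adds nothing new). Thus FOLLOW(K) = {$, do, end, read}.

{$, do, end, read}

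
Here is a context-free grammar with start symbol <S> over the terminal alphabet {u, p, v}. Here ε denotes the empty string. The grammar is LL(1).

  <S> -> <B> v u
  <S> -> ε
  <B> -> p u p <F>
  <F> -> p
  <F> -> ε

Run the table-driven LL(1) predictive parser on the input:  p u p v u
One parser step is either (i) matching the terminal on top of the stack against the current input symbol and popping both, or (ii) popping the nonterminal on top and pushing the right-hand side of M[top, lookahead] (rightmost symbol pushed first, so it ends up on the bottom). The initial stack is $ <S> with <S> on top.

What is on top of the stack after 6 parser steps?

step 1: stack=$ <S>  input=p u p v u $  — expand <S> -> <B> v u
step 2: stack=$ u v <B>  input=p u p v u $  — expand <B> -> p u p <F>
step 3: stack=$ u v <F> p u p  input=p u p v u $  — match p
step 4: stack=$ u v <F> p u  input=u p v u $  — match u
step 5: stack=$ u v <F> p  input=p v u $  — match p
step 6: stack=$ u v <F>  input=v u $  — expand <F> -> ε
Stack after step 6: $ u v (top = v).

v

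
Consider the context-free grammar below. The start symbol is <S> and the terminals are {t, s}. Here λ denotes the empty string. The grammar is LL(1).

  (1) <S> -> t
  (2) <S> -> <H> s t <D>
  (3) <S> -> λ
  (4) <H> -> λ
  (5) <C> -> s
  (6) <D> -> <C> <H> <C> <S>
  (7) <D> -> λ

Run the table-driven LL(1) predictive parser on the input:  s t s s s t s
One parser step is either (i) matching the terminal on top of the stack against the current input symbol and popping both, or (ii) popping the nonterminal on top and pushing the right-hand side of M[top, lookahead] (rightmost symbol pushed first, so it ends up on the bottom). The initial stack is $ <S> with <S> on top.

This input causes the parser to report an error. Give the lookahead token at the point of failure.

step 1: stack=$ <S>  input=s t s s s t s $  — expand <S> -> <H> s t <D>
step 2: stack=$ <D> t s <H>  input=s t s s s t s $  — expand <H> -> λ
step 3: stack=$ <D> t s  input=s t s s s t s $  — match s
step 4: stack=$ <D> t  input=t s s s t s $  — match t
step 5: stack=$ <D>  input=s s s t s $  — expand <D> -> <C> <H> <C> <S>
step 6: stack=$ <S> <C> <H> <C>  input=s s s t s $  — expand <C> -> s
step 7: stack=$ <S> <C> <H> s  input=s s s t s $  — match s
step 8: stack=$ <S> <C> <H>  input=s s t s $  — expand <H> -> λ
step 9: stack=$ <S> <C>  input=s s t s $  — expand <C> -> s
step 10: stack=$ <S> s  input=s s t s $  — match s
step 11: stack=$ <S>  input=s t s $  — expand <S> -> <H> s t <D>
step 12: stack=$ <D> t s <H>  input=s t s $  — expand <H> -> λ
step 13: stack=$ <D> t s  input=s t s $  — match s
step 14: stack=$ <D> t  input=t s $  — match t
step 15: stack=$ <D>  input=s $  — expand <D> -> <C> <H> <C> <S>
step 16: stack=$ <S> <C> <H> <C>  input=s $  — expand <C> -> s
step 17: stack=$ <S> <C> <H> s  input=s $  — match s
step 18: stack=$ <S> <C> <H>  input=$  — error: M[<H>, $] is empty

$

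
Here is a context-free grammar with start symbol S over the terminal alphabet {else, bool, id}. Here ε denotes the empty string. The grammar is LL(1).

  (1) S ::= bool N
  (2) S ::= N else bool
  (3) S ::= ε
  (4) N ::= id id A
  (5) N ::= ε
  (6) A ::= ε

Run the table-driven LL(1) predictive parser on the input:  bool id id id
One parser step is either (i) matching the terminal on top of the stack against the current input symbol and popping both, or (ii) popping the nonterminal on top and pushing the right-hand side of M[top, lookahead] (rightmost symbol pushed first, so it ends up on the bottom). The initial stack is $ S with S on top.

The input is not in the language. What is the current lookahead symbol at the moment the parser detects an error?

id

     Stack      Input            Action
  1  $ S        bool id id id $  expand S ::= bool N
  2  $ N bool   bool id id id $  match bool
  3  $ N        id id id $       expand N ::= id id A
  4  $ A id id  id id id $       match id
  5  $ A id     id id $          match id
  6  $ A        id $             error: M[A, id] is empty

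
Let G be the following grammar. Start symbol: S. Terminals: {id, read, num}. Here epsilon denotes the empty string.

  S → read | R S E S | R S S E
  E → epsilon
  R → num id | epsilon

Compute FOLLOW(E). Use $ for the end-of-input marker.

FIRST(E) = {epsilon}
FIRST(R) = {epsilon, num}
FIRST(S) = {num, read}  (via R S E S, R S S E)
FOLLOW(S) includes $ since S is the start symbol.
FOLLOW(S): in S→R S E S (occurrence 1), S is followed by E S with FIRST {num, read}; in S→R S E S (occurrence 2), the suffix after S is empty (adds nothing new); in S→R S S E (occurrence 1), S is followed by S E with FIRST {num, read}; in S→R S S E (occurrence 2), S is followed by E with FIRST {epsilon}; in S→R S S E (occurrence 2), the suffix after S is nullable (adds nothing new). Thus FOLLOW(S) = {$, num, read}.
FOLLOW(E): in S→R S E S, E is followed by S with FIRST {num, read}; in S→R S S E, the suffix after E is empty, so FOLLOW(E) ⊇ FOLLOW(S) = {$, num, read}. Thus FOLLOW(E) = {$, num, read}.
FOLLOW(R): in S→R S E S, R is followed by S E S with FIRST {num, read}; in S→R S S E, R is followed by S S E with FIRST {num, read}. Thus FOLLOW(R) = {num, read}.

{$, num, read}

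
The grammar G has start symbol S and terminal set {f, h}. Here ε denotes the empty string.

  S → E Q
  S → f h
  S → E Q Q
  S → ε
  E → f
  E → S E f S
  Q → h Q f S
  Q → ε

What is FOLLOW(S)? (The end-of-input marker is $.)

FIRST(Q) = {ε, h}
FIRST(S) = {ε, f}  (via E Q, E Q Q)
FIRST(E) = {f}  (via S E f S)
FOLLOW(S) includes $ since S is the start symbol.
FOLLOW(S): in E→S E f S (occurrence 1), S is followed by E f S with FIRST {f}; in E→S E f S (occurrence 2), the suffix after S is empty, so FOLLOW(S) ⊇ FOLLOW(E) = {$, f, h}; in Q→h Q f S, the suffix after S is empty, so FOLLOW(S) ⊇ FOLLOW(Q) = {$, f, h}. Thus FOLLOW(S) = {$, f, h}.
FOLLOW(E): in S→E Q, E is followed by Q with FIRST {ε, h}; in S→E Q, the suffix after E is nullable, so FOLLOW(E) ⊇ FOLLOW(S) = {$, f, h}; in S→E Q Q, E is followed by Q Q with FIRST {ε, h}; in S→E Q Q, the suffix after E is nullable, so FOLLOW(E) ⊇ FOLLOW(S) = {$, f, h}; in E→S E f S, E is followed by f S with FIRST {f}. Thus FOLLOW(E) = {$, f, h}.
FOLLOW(Q): in S→E Q, the suffix after Q is empty, so FOLLOW(Q) ⊇ FOLLOW(S) = {$, f, h}; in S→E Q Q (occurrence 1), Q is followed by Q with FIRST {ε, h}; in S→E Q Q (occurrence 1), the suffix after Q is nullable, so FOLLOW(Q) ⊇ FOLLOW(S) = {$, f, h}; in S→E Q Q (occurrence 2), the suffix after Q is empty, so FOLLOW(Q) ⊇ FOLLOW(S) = {$, f, h}; in Q→h Q f S, Q is followed by f S with FIRST {f}. Thus FOLLOW(Q) = {$, f, h}.

{$, f, h}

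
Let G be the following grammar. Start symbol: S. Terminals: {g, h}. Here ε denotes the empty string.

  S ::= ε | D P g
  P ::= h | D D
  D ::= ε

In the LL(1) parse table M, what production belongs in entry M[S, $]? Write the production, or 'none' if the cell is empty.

FIRST(D) = {ε}
FIRST(P) = {ε, h}  (via D D)
FIRST(S) = {ε, g, h}  (via D P g)
FOLLOW(S) includes $ since S is the start symbol.
FOLLOW(S): S appears on no right-hand side. Thus FOLLOW(S) = {$}.
For S ::= ε: FIRST(ε) = {ε}, so it goes in M[S, t] for t ∈ {}; since ε ∈ FIRST, also for every t ∈ FOLLOW(S) = {$}.
For S ::= D P g: FIRST(D P g) = {g, h}, so it goes in M[S, t] for t ∈ {g, h}.

S ::= ε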